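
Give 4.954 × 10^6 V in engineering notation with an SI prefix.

4.954 MV

= 4.954 × 10^6 V; 10^6 is mega.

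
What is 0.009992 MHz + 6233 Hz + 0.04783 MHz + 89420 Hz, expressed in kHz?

In kHz:
  0.009992 MHz = 0.009992 × 10³ kHz = 9.992
  6233 Hz = 6233 × 10⁻³ kHz = 6.233
  0.04783 MHz = 0.04783 × 10³ kHz = 47.83
  89420 Hz = 89420 × 10⁻³ kHz = 89.42
Sum: 9.992 + 6.233 + 47.83 + 89.42 = 153.475

153.475 kHz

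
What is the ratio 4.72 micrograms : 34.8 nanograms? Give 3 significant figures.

(4.72 × 10⁻⁶) / (34.8 × 10⁻⁹) = 0.1356 × 10³

136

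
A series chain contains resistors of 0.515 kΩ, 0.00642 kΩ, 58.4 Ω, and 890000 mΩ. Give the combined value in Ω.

In Ω:
  0.515 kΩ = 0.515 × 10^3 Ω = 515
  0.00642 kΩ = 0.00642 × 10^3 Ω = 6.42
  58.4 Ω → 58.4
  890000 mΩ = 890000 × 10^-3 Ω = 890
Sum: 515 + 6.42 + 58.4 + 890 = 1469.82

1469.82 Ω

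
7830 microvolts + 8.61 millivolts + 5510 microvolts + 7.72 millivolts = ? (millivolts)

29.67 millivolts

In millivolts:
  7830 microvolts = 7830e-3 millivolts = 7.83
  8.61 millivolts → 8.61
  5510 microvolts = 5510e-3 millivolts = 5.51
  7.72 millivolts → 7.72
Sum: 7.83 + 8.61 + 5.51 + 7.72 = 29.67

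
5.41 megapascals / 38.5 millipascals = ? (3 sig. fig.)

141000000

(5.41 × 10^6) / (38.5 × 10^-3) = 0.1405 × 10^9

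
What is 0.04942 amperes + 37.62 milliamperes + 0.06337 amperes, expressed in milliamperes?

150.41 milliamperes

In milliamperes:
  0.04942 amperes = 0.04942e3 milliamperes = 49.42
  37.62 milliamperes → 37.62
  0.06337 amperes = 0.06337e3 milliamperes = 63.37
Sum: 49.42 + 37.62 + 63.37 = 150.41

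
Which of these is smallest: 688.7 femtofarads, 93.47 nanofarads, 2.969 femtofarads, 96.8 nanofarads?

2.969 femtofarads

688.7 femtofarads = 0.0000000000006887 farads
93.47 nanofarads = 0.00000009347 farads
2.969 femtofarads = 0.000000000000002969 farads
96.8 nanofarads = 0.0000000968 farads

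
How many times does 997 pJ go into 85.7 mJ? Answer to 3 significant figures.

(85.7 × 10^-3) / (997 × 10^-12) = 0.08596 × 10^9

86000000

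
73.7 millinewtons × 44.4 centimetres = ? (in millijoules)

73.7 × 10⁻³ × 44.4 × 10⁻² = 3272.28 × 10⁻⁵ J

32.7228 millijoules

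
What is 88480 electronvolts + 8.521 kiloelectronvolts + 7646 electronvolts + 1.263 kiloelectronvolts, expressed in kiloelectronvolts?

105.91 kiloelectronvolts

In kiloelectronvolts:
  88480 electronvolts = 88480 × 10⁻³ kiloelectronvolts = 88.48
  8.521 kiloelectronvolts → 8.521
  7646 electronvolts = 7646 × 10⁻³ kiloelectronvolts = 7.646
  1.263 kiloelectronvolts → 1.263
Sum: 88.48 + 8.521 + 7.646 + 1.263 = 105.91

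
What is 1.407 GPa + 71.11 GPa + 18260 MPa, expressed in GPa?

In GPa:
  1.407 GPa → 1.407
  71.11 GPa → 71.11
  18260 MPa = 18260e-3 GPa = 18.26
Sum: 1.407 + 71.11 + 18.26 = 90.777

90.777 GPa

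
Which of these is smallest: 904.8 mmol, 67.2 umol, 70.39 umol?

67.2 umol

904.8 mmol = 0.9048 mol
67.2 umol = 0.0000672 mol
70.39 umol = 0.00007039 mol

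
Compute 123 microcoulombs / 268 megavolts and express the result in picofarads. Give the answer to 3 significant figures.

(123e-6) / (268e6) = 0.45896e-12 F

0.459 picofarads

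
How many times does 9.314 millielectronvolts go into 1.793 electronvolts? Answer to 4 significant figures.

(1.793) / (9.314 × 10^-3) = 0.19251 × 10^3

192.5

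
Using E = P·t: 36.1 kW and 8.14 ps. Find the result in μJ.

0.293854 μJ

36.1 × 10^3 × 8.14 × 10^-12 = 293.854 × 10^-9 J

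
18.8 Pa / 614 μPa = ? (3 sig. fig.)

(18.8) / (614 × 10^-6) = 0.03062 × 10^6

30600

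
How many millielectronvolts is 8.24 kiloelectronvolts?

8240000 millielectronvolts

kilo = 1e3, milli = 1e-3; factor is 1e6.
8.24 × 1e6 = 8240000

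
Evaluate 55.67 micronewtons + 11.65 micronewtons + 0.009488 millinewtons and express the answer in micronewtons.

In micronewtons:
  55.67 micronewtons → 55.67
  11.65 micronewtons → 11.65
  0.009488 millinewtons = 0.009488 × 10³ micronewtons = 9.488
Sum: 55.67 + 11.65 + 9.488 = 76.808

76.808 micronewtons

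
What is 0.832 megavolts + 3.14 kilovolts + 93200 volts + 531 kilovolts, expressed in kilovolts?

In kilovolts:
  0.832 megavolts = 0.832 × 10³ kilovolts = 832
  3.14 kilovolts → 3.14
  93200 volts = 93200 × 10⁻³ kilovolts = 93.2
  531 kilovolts → 531
Sum: 832 + 3.14 + 93.2 + 531 = 1459.34

1459.34 kilovolts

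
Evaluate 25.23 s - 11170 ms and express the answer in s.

14.06 s

In s:
  25.23 s → 25.23
  11170 ms = 11170e-3 s = 11.17
Difference: 25.23 - 11.17 = 14.06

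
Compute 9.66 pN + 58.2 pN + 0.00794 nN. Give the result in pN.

75.8 pN

In pN:
  9.66 pN → 9.66
  58.2 pN → 58.2
  0.00794 nN = 0.00794 × 10^3 pN = 7.94
Sum: 9.66 + 58.2 + 7.94 = 75.8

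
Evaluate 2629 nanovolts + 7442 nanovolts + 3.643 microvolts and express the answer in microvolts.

13.714 microvolts

In microvolts:
  2629 nanovolts = 2629 × 10⁻³ microvolts = 2.629
  7442 nanovolts = 7442 × 10⁻³ microvolts = 7.442
  3.643 microvolts → 3.643
Sum: 2.629 + 7.442 + 3.643 = 13.714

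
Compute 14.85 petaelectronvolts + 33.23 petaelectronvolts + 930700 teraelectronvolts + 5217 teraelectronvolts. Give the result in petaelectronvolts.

In petaelectronvolts:
  14.85 petaelectronvolts → 14.85
  33.23 petaelectronvolts → 33.23
  930700 teraelectronvolts = 930700e-3 petaelectronvolts = 930.7
  5217 teraelectronvolts = 5217e-3 petaelectronvolts = 5.217
Sum: 14.85 + 33.23 + 930.7 + 5.217 = 983.997

983.997 petaelectronvolts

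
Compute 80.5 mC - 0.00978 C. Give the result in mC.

In mC:
  80.5 mC → 80.5
  0.00978 C = 0.00978 × 10³ mC = 9.78
Difference: 80.5 - 9.78 = 70.72

70.72 mC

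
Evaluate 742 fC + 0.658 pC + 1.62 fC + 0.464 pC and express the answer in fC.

1865.62 fC

In fC:
  742 fC → 742
  0.658 pC = 0.658 × 10³ fC = 658
  1.62 fC → 1.62
  0.464 pC = 0.464 × 10³ fC = 464
Sum: 742 + 658 + 1.62 + 464 = 1865.62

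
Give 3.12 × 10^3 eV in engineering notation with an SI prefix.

= 3.12 × 10^3 eV; 10^3 is kilo.

3.12 keV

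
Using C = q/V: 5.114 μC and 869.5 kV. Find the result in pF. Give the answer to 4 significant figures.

(5.114e-6) / (869.5e3) = 0.00588154e-9 F

5.882 pF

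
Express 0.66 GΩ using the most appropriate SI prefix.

660 MΩ

= 660 × 10^6 Ω; 10^6 is mega.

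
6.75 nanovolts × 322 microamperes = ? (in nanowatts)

6.75 × 10⁻⁹ × 322 × 10⁻⁶ = 2173.5 × 10⁻¹⁵ W

0.0021735 nanowatts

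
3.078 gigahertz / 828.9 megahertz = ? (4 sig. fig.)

3.713

(3.078e9) / (828.9e6) = 0.0037134e3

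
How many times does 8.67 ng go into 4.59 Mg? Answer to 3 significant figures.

(4.59 × 10^6) / (8.67 × 10^-9) = 0.5294 × 10^15

529000000000000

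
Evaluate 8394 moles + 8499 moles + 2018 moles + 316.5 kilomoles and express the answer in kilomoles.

335.411 kilomoles

In kilomoles:
  8394 moles = 8394 × 10^-3 kilomoles = 8.394
  8499 moles = 8499 × 10^-3 kilomoles = 8.499
  2018 moles = 2018 × 10^-3 kilomoles = 2.018
  316.5 kilomoles → 316.5
Sum: 8.394 + 8.499 + 2.018 + 316.5 = 335.411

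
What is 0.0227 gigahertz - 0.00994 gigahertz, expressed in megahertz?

12.76 megahertz

In megahertz:
  0.0227 gigahertz = 0.0227e3 megahertz = 22.7
  0.00994 gigahertz = 0.00994e3 megahertz = 9.94
Difference: 22.7 - 9.94 = 12.76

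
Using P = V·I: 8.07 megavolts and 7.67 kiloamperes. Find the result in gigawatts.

61.8969 gigawatts

8.07 × 10⁶ × 7.67 × 10³ = 61.8969 × 10⁹ W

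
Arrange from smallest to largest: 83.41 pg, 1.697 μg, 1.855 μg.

83.41 pg = 0.00000000008341 g
1.697 μg = 0.000001697 g
1.855 μg = 0.000001855 g

83.41 pg < 1.697 μg < 1.855 μg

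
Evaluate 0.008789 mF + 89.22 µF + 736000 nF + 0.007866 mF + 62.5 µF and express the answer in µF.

In µF:
  0.008789 mF = 0.008789 × 10³ µF = 8.789
  89.22 µF → 89.22
  736000 nF = 736000 × 10⁻³ µF = 736
  0.007866 mF = 0.007866 × 10³ µF = 7.866
  62.5 µF → 62.5
Sum: 8.789 + 89.22 + 736 + 7.866 + 62.5 = 904.375

904.375 µF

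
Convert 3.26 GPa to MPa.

giga = 10^9, mega = 10^6; factor is 10^3.
3.26 × 10^3 = 3260

3260 MPa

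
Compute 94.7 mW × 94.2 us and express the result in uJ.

8.92074 uJ

94.7e-3 × 94.2e-6 = 8920.74e-9 J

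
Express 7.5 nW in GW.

nano = 1e-9, giga = 1e9; factor is 1e-18.
7.5 × 1e-18 = 0.0000000000000000075

0.0000000000000000075 GW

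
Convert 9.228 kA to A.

kilo = 10^3, (no prefix) = 10^0; factor is 10^3.
9.228 × 10^3 = 9228

9228 A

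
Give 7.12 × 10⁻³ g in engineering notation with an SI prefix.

7.12 mg

= 7.12 × 10⁻³ g; 10⁻³ is milli.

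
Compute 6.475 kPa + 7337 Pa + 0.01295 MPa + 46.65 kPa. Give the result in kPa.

In kPa:
  6.475 kPa → 6.475
  7337 Pa = 7337e-3 kPa = 7.337
  0.01295 MPa = 0.01295e3 kPa = 12.95
  46.65 kPa → 46.65
Sum: 6.475 + 7.337 + 12.95 + 46.65 = 73.412

73.412 kPa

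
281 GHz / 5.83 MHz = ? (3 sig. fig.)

(281 × 10⁹) / (5.83 × 10⁶) = 48.2 × 10³

48200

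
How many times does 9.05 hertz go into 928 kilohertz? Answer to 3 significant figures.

(928e3) / (9.05) = 102.5e3

103000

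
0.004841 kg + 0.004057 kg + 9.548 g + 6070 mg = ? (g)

24.516 g

In g:
  0.004841 kg = 0.004841 × 10³ g = 4.841
  0.004057 kg = 0.004057 × 10³ g = 4.057
  9.548 g → 9.548
  6070 mg = 6070 × 10⁻³ g = 6.07
Sum: 4.841 + 4.057 + 9.548 + 6.07 = 24.516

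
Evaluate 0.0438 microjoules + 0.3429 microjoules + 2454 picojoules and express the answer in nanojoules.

389.154 nanojoules

In nanojoules:
  0.0438 microjoules = 0.0438e3 nanojoules = 43.8
  0.3429 microjoules = 0.3429e3 nanojoules = 342.9
  2454 picojoules = 2454e-3 nanojoules = 2.454
Sum: 43.8 + 342.9 + 2.454 = 389.154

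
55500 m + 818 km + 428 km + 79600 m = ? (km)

1381.1 km

In km:
  55500 m = 55500 × 10^-3 km = 55.5
  818 km → 818
  428 km → 428
  79600 m = 79600 × 10^-3 km = 79.6
Sum: 55.5 + 818 + 428 + 79.6 = 1381.1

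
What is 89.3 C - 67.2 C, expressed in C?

22.1 C

In C:
  89.3 C → 89.3
  67.2 C → 67.2
Difference: 89.3 - 67.2 = 22.1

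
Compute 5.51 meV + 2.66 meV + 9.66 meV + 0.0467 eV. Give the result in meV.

64.53 meV

In meV:
  5.51 meV → 5.51
  2.66 meV → 2.66
  9.66 meV → 9.66
  0.0467 eV = 0.0467e3 meV = 46.7
Sum: 5.51 + 2.66 + 9.66 + 46.7 = 64.53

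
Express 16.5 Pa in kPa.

0.0165 kPa

(no prefix) = 10^0, kilo = 10^3; factor is 10^-3.
16.5 × 10^-3 = 0.0165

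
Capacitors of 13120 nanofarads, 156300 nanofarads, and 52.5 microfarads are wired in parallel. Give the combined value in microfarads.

In microfarads:
  13120 nanofarads = 13120e-3 microfarads = 13.12
  156300 nanofarads = 156300e-3 microfarads = 156.3
  52.5 microfarads → 52.5
Sum: 13.12 + 156.3 + 52.5 = 221.92

221.92 microfarads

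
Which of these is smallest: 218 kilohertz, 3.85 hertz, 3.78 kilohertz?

3.85 hertz

218 kilohertz = 218000 hertz
3.85 hertz = 3.85 hertz
3.78 kilohertz = 3780 hertz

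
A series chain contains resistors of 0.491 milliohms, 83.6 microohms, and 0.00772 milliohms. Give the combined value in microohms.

582.32 microohms

In microohms:
  0.491 milliohms = 0.491 × 10³ microohms = 491
  83.6 microohms → 83.6
  0.00772 milliohms = 0.00772 × 10³ microohms = 7.72
Sum: 491 + 83.6 + 7.72 = 582.32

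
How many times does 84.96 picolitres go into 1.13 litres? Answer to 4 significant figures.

(1.13) / (84.96 × 10⁻¹²) = 0.0133 × 10¹²

13300000000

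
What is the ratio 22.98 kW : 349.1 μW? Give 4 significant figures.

65830000

(22.98 × 10³) / (349.1 × 10⁻⁶) = 0.065826 × 10⁹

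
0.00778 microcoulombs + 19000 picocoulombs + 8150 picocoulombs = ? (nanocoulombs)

34.93 nanocoulombs

In nanocoulombs:
  0.00778 microcoulombs = 0.00778e3 nanocoulombs = 7.78
  19000 picocoulombs = 19000e-3 nanocoulombs = 19
  8150 picocoulombs = 8150e-3 nanocoulombs = 8.15
Sum: 7.78 + 19 + 8.15 = 34.93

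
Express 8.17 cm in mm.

centi = 10^-2, milli = 10^-3; factor is 10^1.
8.17 × 10^1 = 81.7

81.7 mm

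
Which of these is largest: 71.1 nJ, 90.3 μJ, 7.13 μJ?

71.1 nJ = 0.0000000711 J
90.3 μJ = 0.0000903 J
7.13 μJ = 0.00000713 J

90.3 μJ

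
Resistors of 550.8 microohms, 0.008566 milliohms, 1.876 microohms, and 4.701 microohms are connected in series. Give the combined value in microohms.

In microohms:
  550.8 microohms → 550.8
  0.008566 milliohms = 0.008566 × 10^3 microohms = 8.566
  1.876 microohms → 1.876
  4.701 microohms → 4.701
Sum: 550.8 + 8.566 + 1.876 + 4.701 = 565.943

565.943 microohms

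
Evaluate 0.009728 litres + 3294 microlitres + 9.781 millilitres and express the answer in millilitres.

In millilitres:
  0.009728 litres = 0.009728 × 10^3 millilitres = 9.728
  3294 microlitres = 3294 × 10^-3 millilitres = 3.294
  9.781 millilitres → 9.781
Sum: 9.728 + 3.294 + 9.781 = 22.803

22.803 millilitres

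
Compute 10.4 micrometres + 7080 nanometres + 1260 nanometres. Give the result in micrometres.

In micrometres:
  10.4 micrometres → 10.4
  7080 nanometres = 7080e-3 micrometres = 7.08
  1260 nanometres = 1260e-3 micrometres = 1.26
Sum: 10.4 + 7.08 + 1.26 = 18.74

18.74 micrometres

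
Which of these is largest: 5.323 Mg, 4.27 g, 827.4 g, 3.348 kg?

5.323 Mg = 5323000 g
4.27 g = 4.27 g
827.4 g = 827.4 g
3.348 kg = 3348 g

5.323 Mg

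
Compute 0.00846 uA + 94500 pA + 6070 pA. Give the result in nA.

In nA:
  0.00846 uA = 0.00846e3 nA = 8.46
  94500 pA = 94500e-3 nA = 94.5
  6070 pA = 6070e-3 nA = 6.07
Sum: 8.46 + 94.5 + 6.07 = 109.03

109.03 nA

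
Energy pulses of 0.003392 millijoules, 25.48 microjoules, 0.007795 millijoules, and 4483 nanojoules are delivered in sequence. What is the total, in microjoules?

41.15 microjoules

In microjoules:
  0.003392 millijoules = 0.003392 × 10³ microjoules = 3.392
  25.48 microjoules → 25.48
  0.007795 millijoules = 0.007795 × 10³ microjoules = 7.795
  4483 nanojoules = 4483 × 10⁻³ microjoules = 4.483
Sum: 3.392 + 25.48 + 7.795 + 4.483 = 41.15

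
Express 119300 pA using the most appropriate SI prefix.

= 119.3e-9 A; 1e-9 is nano.

119.3 nA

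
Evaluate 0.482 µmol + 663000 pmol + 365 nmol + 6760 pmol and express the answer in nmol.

1516.76 nmol

In nmol:
  0.482 µmol = 0.482 × 10³ nmol = 482
  663000 pmol = 663000 × 10⁻³ nmol = 663
  365 nmol → 365
  6760 pmol = 6760 × 10⁻³ nmol = 6.76
Sum: 482 + 663 + 365 + 6.76 = 1516.76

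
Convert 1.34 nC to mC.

nano = 10^-9, milli = 10^-3; factor is 10^-6.
1.34 × 10^-6 = 0.00000134

0.00000134 mC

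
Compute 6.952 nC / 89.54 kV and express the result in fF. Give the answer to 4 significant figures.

77.64 fF

(6.952e-9) / (89.54e3) = 0.0776413e-12 F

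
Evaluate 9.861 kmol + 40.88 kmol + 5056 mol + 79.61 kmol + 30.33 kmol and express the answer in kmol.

165.737 kmol

In kmol:
  9.861 kmol → 9.861
  40.88 kmol → 40.88
  5056 mol = 5056e-3 kmol = 5.056
  79.61 kmol → 79.61
  30.33 kmol → 30.33
Sum: 9.861 + 40.88 + 5.056 + 79.61 + 30.33 = 165.737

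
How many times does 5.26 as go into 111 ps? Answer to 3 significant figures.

(111 × 10⁻¹²) / (5.26 × 10⁻¹⁸) = 21.1 × 10⁶

21100000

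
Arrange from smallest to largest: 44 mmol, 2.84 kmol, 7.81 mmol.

7.81 mmol < 44 mmol < 2.84 kmol

44 mmol = 0.044 mol
2.84 kmol = 2840 mol
7.81 mmol = 0.00781 mol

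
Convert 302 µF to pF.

302000000 pF

micro = 1e-6, pico = 1e-12; factor is 1e6.
302 × 1e6 = 302000000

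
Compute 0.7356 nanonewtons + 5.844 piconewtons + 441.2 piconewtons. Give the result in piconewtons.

In piconewtons:
  0.7356 nanonewtons = 0.7356 × 10^3 piconewtons = 735.6
  5.844 piconewtons → 5.844
  441.2 piconewtons → 441.2
Sum: 735.6 + 5.844 + 441.2 = 1182.644

1182.644 piconewtons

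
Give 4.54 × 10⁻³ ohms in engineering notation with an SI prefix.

= 4.54 × 10⁻³ ohms; 10⁻³ is milli.

4.54 milliohms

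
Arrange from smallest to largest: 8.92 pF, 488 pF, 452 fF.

8.92 pF = 0.00000000000892 F
488 pF = 0.000000000488 F
452 fF = 0.000000000000452 F

452 fF < 8.92 pF < 488 pF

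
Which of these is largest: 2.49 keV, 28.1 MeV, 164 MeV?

164 MeV

2.49 keV = 2490 eV
28.1 MeV = 28100000 eV
164 MeV = 164000000 eV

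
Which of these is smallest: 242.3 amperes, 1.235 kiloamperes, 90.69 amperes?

242.3 amperes = 242.3 amperes
1.235 kiloamperes = 1235 amperes
90.69 amperes = 90.69 amperes

90.69 amperes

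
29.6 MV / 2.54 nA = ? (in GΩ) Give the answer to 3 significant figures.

(29.6 × 10⁶) / (2.54 × 10⁻⁹) = 11.654 × 10¹⁵ Ω

11700000 GΩ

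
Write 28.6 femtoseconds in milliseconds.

femto = 10⁻¹⁵, milli = 10⁻³; factor is 10⁻¹².
28.6 × 10⁻¹² = 0.0000000000286

0.0000000000286 milliseconds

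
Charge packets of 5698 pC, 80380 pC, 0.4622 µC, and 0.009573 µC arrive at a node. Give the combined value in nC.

In nC:
  5698 pC = 5698 × 10⁻³ nC = 5.698
  80380 pC = 80380 × 10⁻³ nC = 80.38
  0.4622 µC = 0.4622 × 10³ nC = 462.2
  0.009573 µC = 0.009573 × 10³ nC = 9.573
Sum: 5.698 + 80.38 + 462.2 + 9.573 = 557.851

557.851 nC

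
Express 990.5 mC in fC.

milli = 10⁻³, femto = 10⁻¹⁵; factor is 10¹².
990.5 × 10¹² = 990500000000000

990500000000000 fC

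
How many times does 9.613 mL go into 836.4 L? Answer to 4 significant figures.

(836.4) / (9.613 × 10^-3) = 87.007 × 10^3

87010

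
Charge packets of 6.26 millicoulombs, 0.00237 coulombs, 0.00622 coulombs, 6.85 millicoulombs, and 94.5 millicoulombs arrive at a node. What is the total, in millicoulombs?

In millicoulombs:
  6.26 millicoulombs → 6.26
  0.00237 coulombs = 0.00237 × 10^3 millicoulombs = 2.37
  0.00622 coulombs = 0.00622 × 10^3 millicoulombs = 6.22
  6.85 millicoulombs → 6.85
  94.5 millicoulombs → 94.5
Sum: 6.26 + 2.37 + 6.22 + 6.85 + 94.5 = 116.2

116.2 millicoulombs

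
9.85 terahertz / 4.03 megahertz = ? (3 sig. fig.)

(9.85e12) / (4.03e6) = 2.444e6

2440000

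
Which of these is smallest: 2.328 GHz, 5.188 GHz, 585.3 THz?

2.328 GHz

2.328 GHz = 2328000000 Hz
5.188 GHz = 5188000000 Hz
585.3 THz = 585300000000000 Hz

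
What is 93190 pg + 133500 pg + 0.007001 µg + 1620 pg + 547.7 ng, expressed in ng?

783.011 ng

In ng:
  93190 pg = 93190 × 10^-3 ng = 93.19
  133500 pg = 133500 × 10^-3 ng = 133.5
  0.007001 µg = 0.007001 × 10^3 ng = 7.001
  1620 pg = 1620 × 10^-3 ng = 1.62
  547.7 ng → 547.7
Sum: 93.19 + 133.5 + 7.001 + 1.62 + 547.7 = 783.011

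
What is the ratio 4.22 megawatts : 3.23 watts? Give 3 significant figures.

(4.22e6) / (3.23) = 1.307e6

1310000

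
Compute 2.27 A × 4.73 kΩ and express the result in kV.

2.27 × 4.73e3 = 10.7371e3 V

10.7371 kV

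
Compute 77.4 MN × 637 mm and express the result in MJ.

49.3038 MJ

77.4e6 × 637e-3 = 49303.8e3 J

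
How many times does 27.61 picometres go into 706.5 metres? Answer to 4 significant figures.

(706.5) / (27.61e-12) = 25.589e12

25590000000000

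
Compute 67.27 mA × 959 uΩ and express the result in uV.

64.51193 uV

67.27e-3 × 959e-6 = 64511.93e-9 V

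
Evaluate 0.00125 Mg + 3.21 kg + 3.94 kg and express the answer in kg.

In kg:
  0.00125 Mg = 0.00125 × 10^3 kg = 1.25
  3.21 kg → 3.21
  3.94 kg → 3.94
Sum: 1.25 + 3.21 + 3.94 = 8.4

8.4 kg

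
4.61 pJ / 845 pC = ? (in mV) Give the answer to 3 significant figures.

5.46 mV

(4.61 × 10^-12) / (845 × 10^-12) = 0.0054556 V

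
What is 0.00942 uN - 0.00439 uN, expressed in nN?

5.03 nN

In nN:
  0.00942 uN = 0.00942 × 10^3 nN = 9.42
  0.00439 uN = 0.00439 × 10^3 nN = 4.39
Difference: 9.42 - 4.39 = 5.03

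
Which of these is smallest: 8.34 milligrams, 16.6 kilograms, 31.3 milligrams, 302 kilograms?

8.34 milligrams

8.34 milligrams = 0.00834 grams
16.6 kilograms = 16600 grams
31.3 milligrams = 0.0313 grams
302 kilograms = 302000 grams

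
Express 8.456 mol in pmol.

8456000000000 pmol

(no prefix) = 1e0, pico = 1e-12; factor is 1e12.
8.456 × 1e12 = 8456000000000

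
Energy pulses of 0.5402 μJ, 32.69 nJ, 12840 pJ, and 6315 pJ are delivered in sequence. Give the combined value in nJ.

In nJ:
  0.5402 μJ = 0.5402 × 10^3 nJ = 540.2
  32.69 nJ → 32.69
  12840 pJ = 12840 × 10^-3 nJ = 12.84
  6315 pJ = 6315 × 10^-3 nJ = 6.315
Sum: 540.2 + 32.69 + 12.84 + 6.315 = 592.045

592.045 nJ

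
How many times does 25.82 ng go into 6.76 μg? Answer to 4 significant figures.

(6.76 × 10⁻⁶) / (25.82 × 10⁻⁹) = 0.26181 × 10³

261.8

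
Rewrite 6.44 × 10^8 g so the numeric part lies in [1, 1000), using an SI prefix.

= 644 × 10^6 g; 10^6 is mega.

644 Mg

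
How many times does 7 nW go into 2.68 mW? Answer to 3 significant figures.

383000

(2.68 × 10⁻³) / (7 × 10⁻⁹) = 0.3829 × 10⁶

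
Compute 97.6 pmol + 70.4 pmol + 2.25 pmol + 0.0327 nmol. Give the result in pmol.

202.95 pmol

In pmol:
  97.6 pmol → 97.6
  70.4 pmol → 70.4
  2.25 pmol → 2.25
  0.0327 nmol = 0.0327 × 10^3 pmol = 32.7
Sum: 97.6 + 70.4 + 2.25 + 32.7 = 202.95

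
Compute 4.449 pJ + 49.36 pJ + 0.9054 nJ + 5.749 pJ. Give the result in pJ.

964.958 pJ

In pJ:
  4.449 pJ → 4.449
  49.36 pJ → 49.36
  0.9054 nJ = 0.9054 × 10^3 pJ = 905.4
  5.749 pJ → 5.749
Sum: 4.449 + 49.36 + 905.4 + 5.749 = 964.958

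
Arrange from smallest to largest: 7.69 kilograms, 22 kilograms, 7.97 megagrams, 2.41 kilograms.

7.69 kilograms = 7690 grams
22 kilograms = 22000 grams
7.97 megagrams = 7970000 grams
2.41 kilograms = 2410 grams

2.41 kilograms < 7.69 kilograms < 22 kilograms < 7.97 megagrams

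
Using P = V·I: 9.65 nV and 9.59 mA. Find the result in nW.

0.0925435 nW

9.65 × 10^-9 × 9.59 × 10^-3 = 92.5435 × 10^-12 W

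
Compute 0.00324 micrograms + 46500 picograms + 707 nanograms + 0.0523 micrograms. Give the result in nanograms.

809.04 nanograms

In nanograms:
  0.00324 micrograms = 0.00324 × 10^3 nanograms = 3.24
  46500 picograms = 46500 × 10^-3 nanograms = 46.5
  707 nanograms → 707
  0.0523 micrograms = 0.0523 × 10^3 nanograms = 52.3
Sum: 3.24 + 46.5 + 707 + 52.3 = 809.04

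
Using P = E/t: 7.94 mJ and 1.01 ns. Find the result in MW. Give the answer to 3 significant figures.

(7.94 × 10⁻³) / (1.01 × 10⁻⁹) = 7.8614 × 10⁶ W

7.86 MW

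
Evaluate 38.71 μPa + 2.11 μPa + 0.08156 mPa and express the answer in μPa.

122.38 μPa

In μPa:
  38.71 μPa → 38.71
  2.11 μPa → 2.11
  0.08156 mPa = 0.08156 × 10³ μPa = 81.56
Sum: 38.71 + 2.11 + 81.56 = 122.38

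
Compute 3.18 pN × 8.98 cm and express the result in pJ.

3.18 × 10^-12 × 8.98 × 10^-2 = 28.5564 × 10^-14 J

0.285564 pJ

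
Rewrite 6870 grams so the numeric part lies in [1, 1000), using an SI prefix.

= 6.87e3 grams; 1e3 is kilo.

6.87 kilograms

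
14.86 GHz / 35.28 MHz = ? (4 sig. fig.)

421.2

(14.86 × 10⁹) / (35.28 × 10⁶) = 0.4212 × 10³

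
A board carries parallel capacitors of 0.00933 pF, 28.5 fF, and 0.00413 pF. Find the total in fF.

41.96 fF

In fF:
  0.00933 pF = 0.00933e3 fF = 9.33
  28.5 fF → 28.5
  0.00413 pF = 0.00413e3 fF = 4.13
Sum: 9.33 + 28.5 + 4.13 = 41.96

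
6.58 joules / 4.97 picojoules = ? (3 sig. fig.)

1320000000000

(6.58) / (4.97 × 10⁻¹²) = 1.324 × 10¹²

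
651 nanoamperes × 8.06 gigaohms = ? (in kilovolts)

651e-9 × 8.06e9 = 5247.06 V

5.24706 kilovolts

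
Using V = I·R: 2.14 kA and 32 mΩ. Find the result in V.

2.14 × 10³ × 32 × 10⁻³ = 68.48 V

68.48 V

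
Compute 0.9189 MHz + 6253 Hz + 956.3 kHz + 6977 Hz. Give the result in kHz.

In kHz:
  0.9189 MHz = 0.9189 × 10^3 kHz = 918.9
  6253 Hz = 6253 × 10^-3 kHz = 6.253
  956.3 kHz → 956.3
  6977 Hz = 6977 × 10^-3 kHz = 6.977
Sum: 918.9 + 6.253 + 956.3 + 6.977 = 1888.43

1888.43 kHz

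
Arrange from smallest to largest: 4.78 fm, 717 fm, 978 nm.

4.78 fm = 0.00000000000000478 m
717 fm = 0.000000000000717 m
978 nm = 0.000000978 m

4.78 fm < 717 fm < 978 nm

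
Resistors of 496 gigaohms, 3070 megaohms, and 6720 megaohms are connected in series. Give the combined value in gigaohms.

In gigaohms:
  496 gigaohms → 496
  3070 megaohms = 3070 × 10^-3 gigaohms = 3.07
  6720 megaohms = 6720 × 10^-3 gigaohms = 6.72
Sum: 496 + 3.07 + 6.72 = 505.79

505.79 gigaohms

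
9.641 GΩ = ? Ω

9641000000 Ω

giga = 10⁹, (no prefix) = 10⁰; factor is 10⁹.
9.641 × 10⁹ = 9641000000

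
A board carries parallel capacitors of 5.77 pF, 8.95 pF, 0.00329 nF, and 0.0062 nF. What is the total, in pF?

In pF:
  5.77 pF → 5.77
  8.95 pF → 8.95
  0.00329 nF = 0.00329e3 pF = 3.29
  0.0062 nF = 0.0062e3 pF = 6.2
Sum: 5.77 + 8.95 + 3.29 + 6.2 = 24.21

24.21 pF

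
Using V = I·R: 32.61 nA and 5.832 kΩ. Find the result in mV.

32.61 × 10⁻⁹ × 5.832 × 10³ = 190.18152 × 10⁻⁶ V

0.19018152 mV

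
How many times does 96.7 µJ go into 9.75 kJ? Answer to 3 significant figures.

(9.75 × 10³) / (96.7 × 10⁻⁶) = 0.1008 × 10⁹

101000000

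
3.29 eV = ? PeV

0.00000000000000329 PeV

(no prefix) = 10^0, peta = 10^15; factor is 10^-15.
3.29 × 10^-15 = 0.00000000000000329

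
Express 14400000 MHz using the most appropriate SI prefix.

= 14.4e12 Hz; 1e12 is tera.

14.4 THz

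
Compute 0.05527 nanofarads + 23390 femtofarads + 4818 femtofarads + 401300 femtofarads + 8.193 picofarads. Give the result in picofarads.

492.971 picofarads

In picofarads:
  0.05527 nanofarads = 0.05527 × 10³ picofarads = 55.27
  23390 femtofarads = 23390 × 10⁻³ picofarads = 23.39
  4818 femtofarads = 4818 × 10⁻³ picofarads = 4.818
  401300 femtofarads = 401300 × 10⁻³ picofarads = 401.3
  8.193 picofarads → 8.193
Sum: 55.27 + 23.39 + 4.818 + 401.3 + 8.193 = 492.971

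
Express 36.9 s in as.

36900000000000000000 as

(no prefix) = 10⁰, atto = 10⁻¹⁸; factor is 10¹⁸.
36.9 × 10¹⁸ = 36900000000000000000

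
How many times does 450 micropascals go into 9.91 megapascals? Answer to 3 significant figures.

(9.91 × 10⁶) / (450 × 10⁻⁶) = 0.02202 × 10¹²

22000000000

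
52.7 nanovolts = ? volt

0.0000000527 volts

nano = 1e-9, (no prefix) = 1e0; factor is 1e-9.
52.7 × 1e-9 = 0.0000000527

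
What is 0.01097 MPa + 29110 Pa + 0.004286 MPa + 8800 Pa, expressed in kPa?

In kPa:
  0.01097 MPa = 0.01097 × 10³ kPa = 10.97
  29110 Pa = 29110 × 10⁻³ kPa = 29.11
  0.004286 MPa = 0.004286 × 10³ kPa = 4.286
  8800 Pa = 8800 × 10⁻³ kPa = 8.8
Sum: 10.97 + 29.11 + 4.286 + 8.8 = 53.166

53.166 kPa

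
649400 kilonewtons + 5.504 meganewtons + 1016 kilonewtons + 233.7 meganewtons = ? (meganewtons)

In meganewtons:
  649400 kilonewtons = 649400e-3 meganewtons = 649.4
  5.504 meganewtons → 5.504
  1016 kilonewtons = 1016e-3 meganewtons = 1.016
  233.7 meganewtons → 233.7
Sum: 649.4 + 5.504 + 1.016 + 233.7 = 889.62

889.62 meganewtons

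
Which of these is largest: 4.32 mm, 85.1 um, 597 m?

597 m

4.32 mm = 0.00432 m
85.1 um = 0.0000851 m
597 m = 597 m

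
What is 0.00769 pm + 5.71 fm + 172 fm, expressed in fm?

In fm:
  0.00769 pm = 0.00769 × 10³ fm = 7.69
  5.71 fm → 5.71
  172 fm → 172
Sum: 7.69 + 5.71 + 172 = 185.4

185.4 fm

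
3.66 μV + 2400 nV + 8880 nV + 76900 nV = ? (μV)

91.84 μV

In μV:
  3.66 μV → 3.66
  2400 nV = 2400 × 10⁻³ μV = 2.4
  8880 nV = 8880 × 10⁻³ μV = 8.88
  76900 nV = 76900 × 10⁻³ μV = 76.9
Sum: 3.66 + 2.4 + 8.88 + 76.9 = 91.84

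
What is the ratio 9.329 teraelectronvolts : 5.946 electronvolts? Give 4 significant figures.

1569000000000

(9.329 × 10¹²) / (5.946) = 1.569 × 10¹²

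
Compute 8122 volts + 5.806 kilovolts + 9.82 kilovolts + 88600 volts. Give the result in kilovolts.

In kilovolts:
  8122 volts = 8122 × 10^-3 kilovolts = 8.122
  5.806 kilovolts → 5.806
  9.82 kilovolts → 9.82
  88600 volts = 88600 × 10^-3 kilovolts = 88.6
Sum: 8.122 + 5.806 + 9.82 + 88.6 = 112.348

112.348 kilovolts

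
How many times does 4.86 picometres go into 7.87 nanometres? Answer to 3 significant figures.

1620

(7.87e-9) / (4.86e-12) = 1.619e3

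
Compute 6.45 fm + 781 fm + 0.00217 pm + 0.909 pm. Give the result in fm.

1698.62 fm

In fm:
  6.45 fm → 6.45
  781 fm → 781
  0.00217 pm = 0.00217 × 10³ fm = 2.17
  0.909 pm = 0.909 × 10³ fm = 909
Sum: 6.45 + 781 + 2.17 + 909 = 1698.62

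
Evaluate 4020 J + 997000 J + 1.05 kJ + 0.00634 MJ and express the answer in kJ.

In kJ:
  4020 J = 4020 × 10^-3 kJ = 4.02
  997000 J = 997000 × 10^-3 kJ = 997
  1.05 kJ → 1.05
  0.00634 MJ = 0.00634 × 10^3 kJ = 6.34
Sum: 4.02 + 997 + 1.05 + 6.34 = 1008.41

1008.41 kJ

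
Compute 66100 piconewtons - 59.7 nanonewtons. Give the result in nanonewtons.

In nanonewtons:
  66100 piconewtons = 66100e-3 nanonewtons = 66.1
  59.7 nanonewtons → 59.7
Difference: 66.1 - 59.7 = 6.4

6.4 nanonewtons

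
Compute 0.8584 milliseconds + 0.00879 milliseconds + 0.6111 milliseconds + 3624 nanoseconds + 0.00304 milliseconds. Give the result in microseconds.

In microseconds:
  0.8584 milliseconds = 0.8584 × 10^3 microseconds = 858.4
  0.00879 milliseconds = 0.00879 × 10^3 microseconds = 8.79
  0.6111 milliseconds = 0.6111 × 10^3 microseconds = 611.1
  3624 nanoseconds = 3624 × 10^-3 microseconds = 3.624
  0.00304 milliseconds = 0.00304 × 10^3 microseconds = 3.04
Sum: 858.4 + 8.79 + 611.1 + 3.624 + 3.04 = 1484.954

1484.954 microseconds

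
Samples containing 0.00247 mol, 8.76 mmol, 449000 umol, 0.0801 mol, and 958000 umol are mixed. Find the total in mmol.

In mmol:
  0.00247 mol = 0.00247 × 10^3 mmol = 2.47
  8.76 mmol → 8.76
  449000 umol = 449000 × 10^-3 mmol = 449
  0.0801 mol = 0.0801 × 10^3 mmol = 80.1
  958000 umol = 958000 × 10^-3 mmol = 958
Sum: 2.47 + 8.76 + 449 + 80.1 + 958 = 1498.33

1498.33 mmol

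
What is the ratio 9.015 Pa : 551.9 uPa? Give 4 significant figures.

(9.015) / (551.9 × 10^-6) = 0.016334 × 10^6

16330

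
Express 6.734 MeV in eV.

6734000 eV

mega = 10^6, (no prefix) = 10^0; factor is 10^6.
6.734 × 10^6 = 6734000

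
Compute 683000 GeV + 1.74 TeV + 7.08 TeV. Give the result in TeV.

In TeV:
  683000 GeV = 683000 × 10^-3 TeV = 683
  1.74 TeV → 1.74
  7.08 TeV → 7.08
Sum: 683 + 1.74 + 7.08 = 691.82

691.82 TeV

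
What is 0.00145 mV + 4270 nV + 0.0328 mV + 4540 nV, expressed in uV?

43.06 uV

In uV:
  0.00145 mV = 0.00145 × 10^3 uV = 1.45
  4270 nV = 4270 × 10^-3 uV = 4.27
  0.0328 mV = 0.0328 × 10^3 uV = 32.8
  4540 nV = 4540 × 10^-3 uV = 4.54
Sum: 1.45 + 4.27 + 32.8 + 4.54 = 43.06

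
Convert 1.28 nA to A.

0.00000000128 A

nano = 10⁻⁹, (no prefix) = 10⁰; factor is 10⁻⁹.
1.28 × 10⁻⁹ = 0.00000000128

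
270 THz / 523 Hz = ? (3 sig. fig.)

(270 × 10¹²) / (523) = 0.5163 × 10¹²

516000000000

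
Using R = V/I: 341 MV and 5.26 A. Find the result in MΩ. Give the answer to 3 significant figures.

64.8 MΩ

(341 × 10^6) / (5.26) = 64.829 × 10^6 Ω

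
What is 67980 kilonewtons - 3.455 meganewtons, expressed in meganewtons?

In meganewtons:
  67980 kilonewtons = 67980e-3 meganewtons = 67.98
  3.455 meganewtons → 3.455
Difference: 67.98 - 3.455 = 64.525

64.525 meganewtons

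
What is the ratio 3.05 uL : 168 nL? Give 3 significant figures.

(3.05 × 10^-6) / (168 × 10^-9) = 0.01815 × 10^3

18.2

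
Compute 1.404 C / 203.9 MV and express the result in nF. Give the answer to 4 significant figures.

6.886 nF

(1.404) / (203.9 × 10⁶) = 0.00688573 × 10⁻⁶ F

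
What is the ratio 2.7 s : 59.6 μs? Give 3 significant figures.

(2.7) / (59.6 × 10⁻⁶) = 0.0453 × 10⁶

45300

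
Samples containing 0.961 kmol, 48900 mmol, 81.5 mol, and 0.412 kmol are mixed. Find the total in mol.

1503.4 mol

In mol:
  0.961 kmol = 0.961 × 10^3 mol = 961
  48900 mmol = 48900 × 10^-3 mol = 48.9
  81.5 mol → 81.5
  0.412 kmol = 0.412 × 10^3 mol = 412
Sum: 961 + 48.9 + 81.5 + 412 = 1503.4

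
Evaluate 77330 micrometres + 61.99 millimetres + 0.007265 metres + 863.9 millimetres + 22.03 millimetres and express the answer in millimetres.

In millimetres:
  77330 micrometres = 77330e-3 millimetres = 77.33
  61.99 millimetres → 61.99
  0.007265 metres = 0.007265e3 millimetres = 7.265
  863.9 millimetres → 863.9
  22.03 millimetres → 22.03
Sum: 77.33 + 61.99 + 7.265 + 863.9 + 22.03 = 1032.515

1032.515 millimetres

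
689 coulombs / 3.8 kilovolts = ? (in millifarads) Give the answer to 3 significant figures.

(689) / (3.8 × 10^3) = 181.32 × 10^-3 F

181 millifarads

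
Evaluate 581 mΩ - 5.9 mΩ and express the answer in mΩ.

In mΩ:
  581 mΩ → 581
  5.9 mΩ → 5.9
Difference: 581 - 5.9 = 575.1

575.1 mΩ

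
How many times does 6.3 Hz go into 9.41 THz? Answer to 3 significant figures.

(9.41e12) / (6.3) = 1.494e12

1490000000000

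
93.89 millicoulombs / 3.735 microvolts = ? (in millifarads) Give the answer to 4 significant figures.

(93.89 × 10⁻³) / (3.735 × 10⁻⁶) = 25.1379 × 10³ F

25140000 millifarads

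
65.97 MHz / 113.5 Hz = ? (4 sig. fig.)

(65.97 × 10^6) / (113.5) = 0.58123 × 10^6

581200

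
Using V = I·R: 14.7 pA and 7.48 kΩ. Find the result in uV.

14.7e-12 × 7.48e3 = 109.956e-9 V

0.109956 uV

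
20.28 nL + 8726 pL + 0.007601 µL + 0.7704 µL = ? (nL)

In nL:
  20.28 nL → 20.28
  8726 pL = 8726 × 10⁻³ nL = 8.726
  0.007601 µL = 0.007601 × 10³ nL = 7.601
  0.7704 µL = 0.7704 × 10³ nL = 770.4
Sum: 20.28 + 8.726 + 7.601 + 770.4 = 807.007

807.007 nL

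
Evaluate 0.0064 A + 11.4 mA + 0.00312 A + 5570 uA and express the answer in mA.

26.49 mA

In mA:
  0.0064 A = 0.0064e3 mA = 6.4
  11.4 mA → 11.4
  0.00312 A = 0.00312e3 mA = 3.12
  5570 uA = 5570e-3 mA = 5.57
Sum: 6.4 + 11.4 + 3.12 + 5.57 = 26.49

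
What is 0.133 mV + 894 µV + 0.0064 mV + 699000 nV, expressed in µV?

In µV:
  0.133 mV = 0.133 × 10^3 µV = 133
  894 µV → 894
  0.0064 mV = 0.0064 × 10^3 µV = 6.4
  699000 nV = 699000 × 10^-3 µV = 699
Sum: 133 + 894 + 6.4 + 699 = 1732.4

1732.4 µV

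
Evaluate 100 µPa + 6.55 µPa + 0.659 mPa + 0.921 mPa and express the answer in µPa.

In µPa:
  100 µPa → 100
  6.55 µPa → 6.55
  0.659 mPa = 0.659 × 10^3 µPa = 659
  0.921 mPa = 0.921 × 10^3 µPa = 921
Sum: 100 + 6.55 + 659 + 921 = 1686.55

1686.55 µPa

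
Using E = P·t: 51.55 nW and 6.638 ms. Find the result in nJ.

0.3421889 nJ

51.55 × 10^-9 × 6.638 × 10^-3 = 342.1889 × 10^-12 J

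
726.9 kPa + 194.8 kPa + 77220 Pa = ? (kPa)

In kPa:
  726.9 kPa → 726.9
  194.8 kPa → 194.8
  77220 Pa = 77220 × 10⁻³ kPa = 77.22
Sum: 726.9 + 194.8 + 77.22 = 998.92

998.92 kPa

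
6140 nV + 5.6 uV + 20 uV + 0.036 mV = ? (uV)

67.74 uV

In uV:
  6140 nV = 6140 × 10⁻³ uV = 6.14
  5.6 uV → 5.6
  20 uV → 20
  0.036 mV = 0.036 × 10³ uV = 36
Sum: 6.14 + 5.6 + 20 + 36 = 67.74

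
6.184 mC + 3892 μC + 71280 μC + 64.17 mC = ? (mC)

In mC:
  6.184 mC → 6.184
  3892 μC = 3892 × 10^-3 mC = 3.892
  71280 μC = 71280 × 10^-3 mC = 71.28
  64.17 mC → 64.17
Sum: 6.184 + 3.892 + 71.28 + 64.17 = 145.526

145.526 mC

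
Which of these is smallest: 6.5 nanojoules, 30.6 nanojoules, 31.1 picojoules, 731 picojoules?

6.5 nanojoules = 0.0000000065 joules
30.6 nanojoules = 0.0000000306 joules
31.1 picojoules = 0.0000000000311 joules
731 picojoules = 0.000000000731 joules

31.1 picojoules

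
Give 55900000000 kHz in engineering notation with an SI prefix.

= 55.9 × 10¹² Hz; 10¹² is tera.

55.9 THz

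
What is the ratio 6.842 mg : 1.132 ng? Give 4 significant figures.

6044000

(6.842 × 10⁻³) / (1.132 × 10⁻⁹) = 6.0442 × 10⁶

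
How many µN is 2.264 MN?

2264000000000 µN

mega = 10⁶, micro = 10⁻⁶; factor is 10¹².
2.264 × 10¹² = 2264000000000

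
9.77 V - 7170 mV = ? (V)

2.6 V

In V:
  9.77 V → 9.77
  7170 mV = 7170 × 10⁻³ V = 7.17
Difference: 9.77 - 7.17 = 2.6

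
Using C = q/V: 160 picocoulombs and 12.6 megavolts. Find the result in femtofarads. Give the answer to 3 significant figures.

0.0127 femtofarads

(160 × 10^-12) / (12.6 × 10^6) = 12.698 × 10^-18 F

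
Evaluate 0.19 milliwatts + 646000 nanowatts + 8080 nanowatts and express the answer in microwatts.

844.08 microwatts

In microwatts:
  0.19 milliwatts = 0.19 × 10^3 microwatts = 190
  646000 nanowatts = 646000 × 10^-3 microwatts = 646
  8080 nanowatts = 8080 × 10^-3 microwatts = 8.08
Sum: 190 + 646 + 8.08 = 844.08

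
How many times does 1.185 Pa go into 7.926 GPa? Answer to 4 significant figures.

(7.926 × 10⁹) / (1.185) = 6.6886 × 10⁹

6689000000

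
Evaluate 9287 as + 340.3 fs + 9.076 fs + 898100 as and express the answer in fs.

1256.763 fs

In fs:
  9287 as = 9287 × 10^-3 fs = 9.287
  340.3 fs → 340.3
  9.076 fs → 9.076
  898100 as = 898100 × 10^-3 fs = 898.1
Sum: 9.287 + 340.3 + 9.076 + 898.1 = 1256.763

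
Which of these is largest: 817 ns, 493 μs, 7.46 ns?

493 μs

817 ns = 0.000000817 s
493 μs = 0.000493 s
7.46 ns = 0.00000000746 s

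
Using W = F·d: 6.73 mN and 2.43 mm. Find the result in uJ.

16.3539 uJ

6.73 × 10^-3 × 2.43 × 10^-3 = 16.3539 × 10^-6 J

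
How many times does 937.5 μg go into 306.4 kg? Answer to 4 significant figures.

326800000

(306.4 × 10^3) / (937.5 × 10^-6) = 0.32683 × 10^9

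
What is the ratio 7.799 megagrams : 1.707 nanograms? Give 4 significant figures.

(7.799 × 10⁶) / (1.707 × 10⁻⁹) = 4.5688 × 10¹⁵

4569000000000000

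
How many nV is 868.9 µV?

micro = 10⁻⁶, nano = 10⁻⁹; factor is 10³.
868.9 × 10³ = 868900

868900 nV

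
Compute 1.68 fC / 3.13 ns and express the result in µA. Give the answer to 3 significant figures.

0.537 µA

(1.68 × 10^-15) / (3.13 × 10^-9) = 0.53674 × 10^-6 A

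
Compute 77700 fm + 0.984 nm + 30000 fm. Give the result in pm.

1091.7 pm

In pm:
  77700 fm = 77700 × 10⁻³ pm = 77.7
  0.984 nm = 0.984 × 10³ pm = 984
  30000 fm = 30000 × 10⁻³ pm = 30
Sum: 77.7 + 984 + 30 = 1091.7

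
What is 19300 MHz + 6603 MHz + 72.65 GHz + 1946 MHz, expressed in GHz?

In GHz:
  19300 MHz = 19300 × 10^-3 GHz = 19.3
  6603 MHz = 6603 × 10^-3 GHz = 6.603
  72.65 GHz → 72.65
  1946 MHz = 1946 × 10^-3 GHz = 1.946
Sum: 19.3 + 6.603 + 72.65 + 1.946 = 100.499

100.499 GHz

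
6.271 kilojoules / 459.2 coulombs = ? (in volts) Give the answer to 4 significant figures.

13.66 volts

(6.271 × 10³) / (459.2) = 0.0136564 × 10³ V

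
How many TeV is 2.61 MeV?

0.00000261 TeV

mega = 10⁶, tera = 10¹²; factor is 10⁻⁶.
2.61 × 10⁻⁶ = 0.00000261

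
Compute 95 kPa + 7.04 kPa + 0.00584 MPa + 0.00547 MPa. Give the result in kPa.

113.35 kPa

In kPa:
  95 kPa → 95
  7.04 kPa → 7.04
  0.00584 MPa = 0.00584e3 kPa = 5.84
  0.00547 MPa = 0.00547e3 kPa = 5.47
Sum: 95 + 7.04 + 5.84 + 5.47 = 113.35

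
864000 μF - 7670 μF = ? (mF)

In mF:
  864000 μF = 864000 × 10^-3 mF = 864
  7670 μF = 7670 × 10^-3 mF = 7.67
Difference: 864 - 7.67 = 856.33

856.33 mF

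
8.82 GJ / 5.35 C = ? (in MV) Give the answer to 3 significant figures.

1650 MV

(8.82 × 10⁹) / (5.35) = 1.6486 × 10⁹ V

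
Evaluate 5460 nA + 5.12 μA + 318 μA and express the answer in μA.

328.58 μA

In μA:
  5460 nA = 5460e-3 μA = 5.46
  5.12 μA → 5.12
  318 μA → 318
Sum: 5.46 + 5.12 + 318 = 328.58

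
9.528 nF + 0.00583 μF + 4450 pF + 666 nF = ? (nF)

685.808 nF

In nF:
  9.528 nF → 9.528
  0.00583 μF = 0.00583 × 10³ nF = 5.83
  4450 pF = 4450 × 10⁻³ nF = 4.45
  666 nF → 666
Sum: 9.528 + 5.83 + 4.45 + 666 = 685.808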